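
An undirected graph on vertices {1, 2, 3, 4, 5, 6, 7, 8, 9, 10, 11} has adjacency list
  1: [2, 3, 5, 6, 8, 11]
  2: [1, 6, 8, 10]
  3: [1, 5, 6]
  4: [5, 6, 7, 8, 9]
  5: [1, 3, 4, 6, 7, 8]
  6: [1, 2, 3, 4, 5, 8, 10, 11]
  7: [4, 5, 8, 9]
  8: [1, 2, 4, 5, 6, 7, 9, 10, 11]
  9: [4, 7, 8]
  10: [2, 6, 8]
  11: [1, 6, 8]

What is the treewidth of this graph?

3

A width-3 tree decomposition is:
Bags: B1 = {1, 6, 8, 11}  B2 = {1, 5, 6, 8}  B3 = {4, 5, 6, 8}  B4 = {4, 5, 7, 8}  B5 = {4, 7, 8, 9}  B6 = {1, 3, 5, 6}  B7 = {1, 2, 6, 8}  B8 = {2, 6, 8, 10}
Tree: B1–B2, B2–B3, B3–B4, B4–B5, B2–B6, B1–B7, B7–B8
Each bag holds 4 vertices, so the decomposition has width 3, which upper-bounds the treewidth. Conversely, {4, 7, 8, 9} is a clique of size 4, and the vertices of any clique must share a bag in every tree decomposition; so some bag has ≥ 4 vertices and tw(G) ≥ 3. Therefore the treewidth is 3.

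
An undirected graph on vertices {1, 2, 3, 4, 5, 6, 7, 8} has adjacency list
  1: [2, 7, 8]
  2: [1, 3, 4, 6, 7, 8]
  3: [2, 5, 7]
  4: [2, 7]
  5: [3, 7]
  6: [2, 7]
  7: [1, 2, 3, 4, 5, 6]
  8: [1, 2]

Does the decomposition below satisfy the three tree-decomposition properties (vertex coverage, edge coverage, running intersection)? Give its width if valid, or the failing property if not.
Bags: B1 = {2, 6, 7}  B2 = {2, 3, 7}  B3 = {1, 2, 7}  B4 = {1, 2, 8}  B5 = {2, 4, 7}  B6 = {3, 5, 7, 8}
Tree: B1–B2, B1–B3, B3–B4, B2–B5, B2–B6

No — bags containing vertex 8 are not connected in the tree.

A tree decomposition must satisfy three properties: every vertex lies in some bag; for every edge, both endpoints lie together in some bag; and for every vertex, the bags containing it form a connected subtree. Here bags containing vertex 8 are not connected in the tree, so the decomposition is invalid.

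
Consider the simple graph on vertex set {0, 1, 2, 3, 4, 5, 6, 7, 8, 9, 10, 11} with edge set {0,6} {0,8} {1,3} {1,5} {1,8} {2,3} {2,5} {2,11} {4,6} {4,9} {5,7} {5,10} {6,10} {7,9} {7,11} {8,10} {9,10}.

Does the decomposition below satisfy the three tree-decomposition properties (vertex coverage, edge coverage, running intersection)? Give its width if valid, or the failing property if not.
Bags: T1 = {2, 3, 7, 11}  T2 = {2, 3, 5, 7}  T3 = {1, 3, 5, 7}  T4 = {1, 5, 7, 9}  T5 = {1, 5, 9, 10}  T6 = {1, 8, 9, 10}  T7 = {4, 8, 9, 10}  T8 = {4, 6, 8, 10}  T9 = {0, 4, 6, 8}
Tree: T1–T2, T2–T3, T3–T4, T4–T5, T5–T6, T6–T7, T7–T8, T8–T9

Yes; width 3.

Every vertex of G appears in some bag (union = {0, 1, 2, 3, 4, 5, 6, 7, 8, 9, 10, 11}); every edge is covered by a bag; and for each vertex v the set of bags containing v is connected in the bag tree. The decomposition is therefore valid. The largest bag has 4 vertices, so the width is 3.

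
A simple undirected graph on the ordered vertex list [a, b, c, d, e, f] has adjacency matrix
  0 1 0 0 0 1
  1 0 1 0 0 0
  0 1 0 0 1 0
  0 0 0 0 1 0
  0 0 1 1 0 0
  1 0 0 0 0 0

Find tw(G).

A width-1 tree decomposition is:
Bags: B1 = {d, e}  B2 = {c, e}  B3 = {b, c}  B4 = {a, b}  B5 = {a, f}
Tree: B1–B2, B2–B3, B3–B4, B4–B5
The largest bag has 2 vertices, giving width 1; this decomposition certifies tw(G) ≤ 1. Any graph with an edge has treewidth ≥ 1, and G has the edge d–e. Therefore the treewidth is 1.

1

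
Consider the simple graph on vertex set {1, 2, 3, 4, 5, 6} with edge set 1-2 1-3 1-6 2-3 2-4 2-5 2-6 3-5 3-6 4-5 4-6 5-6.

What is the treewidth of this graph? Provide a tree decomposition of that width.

Treewidth 3.
One such decomposition:
Bags: B1 = {1, 2, 3, 6}  B2 = {2, 3, 5, 6}  B3 = {2, 4, 5, 6}
Tree: B1–B2, B2–B3

Each bag holds 4 vertices, so the decomposition has width 3, which upper-bounds the treewidth. Conversely, {1, 2, 3, 6} is a clique of size 4, and the vertices of any clique must share a bag in every tree decomposition; so some bag has ≥ 4 vertices and tw(G) ≥ 3. Combining the bounds, tw(G) = 3.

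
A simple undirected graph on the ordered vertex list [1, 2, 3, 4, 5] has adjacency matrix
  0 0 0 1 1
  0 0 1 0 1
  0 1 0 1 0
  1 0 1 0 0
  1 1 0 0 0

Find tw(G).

2

A width-2 tree decomposition is:
Bags: B1 = {2, 3, 5}  B2 = {1, 3, 5}  B3 = {1, 3, 4}
Tree: B1–B2, B2–B3
Every bag has size at most 3, so the width is 3 − 1 = 2 and tw(G) ≤ 2. Since 3–2–5–1–4–3 is a cycle in G, G is not acyclic. Forests are exactly the graphs of treewidth ≤ 1, so tw(G) ≥ 2. The upper and lower bounds meet at 2, so that is the treewidth.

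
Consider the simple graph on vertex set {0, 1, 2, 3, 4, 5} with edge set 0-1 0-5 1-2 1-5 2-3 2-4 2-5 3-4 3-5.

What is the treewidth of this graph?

A width-2 tree decomposition is:
Bags: B1 = {2, 3, 5}  B2 = {1, 2, 5}  B3 = {2, 3, 4}  B4 = {0, 1, 5}
Tree: B1–B2, B1–B3, B2–B4
Each bag holds 3 vertices, so the decomposition has width 2, which upper-bounds the treewidth. On the other hand G contains the 3-clique {0, 1, 5}. A clique must lie in a single bag of any decomposition, so no decomposition can have width below 2. Combining the bounds, tw(G) = 2.

2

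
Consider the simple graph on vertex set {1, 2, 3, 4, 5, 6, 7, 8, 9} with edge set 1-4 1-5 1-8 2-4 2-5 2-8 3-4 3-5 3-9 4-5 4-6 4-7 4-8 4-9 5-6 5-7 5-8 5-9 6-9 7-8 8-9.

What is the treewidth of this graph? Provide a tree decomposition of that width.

The largest bag has 4 vertices, giving width 3; this decomposition certifies tw(G) ≤ 3. For the lower bound, the 4 vertices {1, 4, 5, 8} are pairwise adjacent, and any tree decomposition puts a clique entirely inside one bag — forcing width ≥ 3. The upper and lower bounds meet at 3, so that is the treewidth.

Treewidth 3.
Bags: B1 = {1, 4, 5, 8}  B2 = {4, 5, 8, 9}  B3 = {4, 5, 6, 9}  B4 = {4, 5, 7, 8}  B5 = {2, 4, 5, 8}  B6 = {3, 4, 5, 9}
Tree: B1–B2, B2–B3, B1–B4, B2–B5, B3–B6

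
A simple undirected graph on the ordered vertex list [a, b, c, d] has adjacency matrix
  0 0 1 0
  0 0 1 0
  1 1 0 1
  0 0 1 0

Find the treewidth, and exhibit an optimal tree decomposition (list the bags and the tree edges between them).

Each bag holds 2 vertices, so the decomposition has width 1, which upper-bounds the treewidth. G has an edge, so its treewidth is at least 1. Therefore the treewidth is 1.

Treewidth 1.
One such decomposition:
Bags: B1 = {a, c}  B2 = {c, d}  B3 = {b, c}
Tree: B1–B2, B1–B3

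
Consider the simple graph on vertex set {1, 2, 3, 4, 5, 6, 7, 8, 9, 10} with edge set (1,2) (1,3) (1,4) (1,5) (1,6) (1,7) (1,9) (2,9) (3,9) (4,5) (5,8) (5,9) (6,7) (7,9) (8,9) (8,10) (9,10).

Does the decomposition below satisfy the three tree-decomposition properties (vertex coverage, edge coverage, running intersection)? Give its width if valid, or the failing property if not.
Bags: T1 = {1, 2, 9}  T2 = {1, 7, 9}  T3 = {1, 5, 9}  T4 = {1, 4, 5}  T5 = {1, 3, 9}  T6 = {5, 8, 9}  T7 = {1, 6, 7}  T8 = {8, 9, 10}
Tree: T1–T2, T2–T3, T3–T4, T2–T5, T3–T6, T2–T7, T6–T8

Yes; width 2.

Every vertex of G appears in some bag (union = {1, 2, 3, 4, 5, 6, 7, 8, 9, 10}); every edge is covered by a bag; and for each vertex v the set of bags containing v is connected in the bag tree. The decomposition is therefore valid. The largest bag has 3 vertices, so the width is 2.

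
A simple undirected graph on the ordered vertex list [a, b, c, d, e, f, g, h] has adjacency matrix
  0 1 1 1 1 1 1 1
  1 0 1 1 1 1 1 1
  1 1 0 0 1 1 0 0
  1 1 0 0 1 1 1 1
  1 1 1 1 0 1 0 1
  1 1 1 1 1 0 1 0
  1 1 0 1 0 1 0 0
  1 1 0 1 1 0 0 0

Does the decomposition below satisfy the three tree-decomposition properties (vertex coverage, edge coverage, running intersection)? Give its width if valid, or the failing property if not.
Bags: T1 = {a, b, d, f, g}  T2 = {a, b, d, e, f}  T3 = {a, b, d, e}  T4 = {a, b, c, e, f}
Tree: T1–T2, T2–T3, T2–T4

A tree decomposition must satisfy three properties: every vertex lies in some bag; for every edge, both endpoints lie together in some bag; and for every vertex, the bags containing it form a connected subtree. Here vertex h appears in no bag, so the decomposition is invalid.

No — vertex h appears in no bag.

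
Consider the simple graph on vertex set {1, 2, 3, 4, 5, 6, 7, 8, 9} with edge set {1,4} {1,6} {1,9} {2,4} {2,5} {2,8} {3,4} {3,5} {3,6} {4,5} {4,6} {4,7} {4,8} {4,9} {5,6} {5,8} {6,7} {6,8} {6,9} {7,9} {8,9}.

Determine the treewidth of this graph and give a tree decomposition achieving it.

Each bag holds 4 vertices, so the decomposition has width 3, which upper-bounds the treewidth. On the other hand G contains the 4-clique {2, 4, 5, 8}. A clique must lie in a single bag of any decomposition, so no decomposition can have width below 3. The upper and lower bounds meet at 3, so that is the treewidth.

Treewidth 3.
One optimal decomposition is:
Bags: B1 = {1, 4, 6, 9}  B2 = {4, 6, 7, 9}  B3 = {4, 6, 8, 9}  B4 = {4, 5, 6, 8}  B5 = {3, 4, 5, 6}  B6 = {2, 4, 5, 8}
Tree: B1–B2, B1–B3, B3–B4, B4–B5, B4–B6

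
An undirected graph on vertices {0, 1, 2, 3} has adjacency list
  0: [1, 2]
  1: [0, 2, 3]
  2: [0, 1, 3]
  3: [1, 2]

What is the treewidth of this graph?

A width-2 tree decomposition is:
Bags: B1 = {1, 2, 3}  B2 = {0, 1, 2}
Tree: B1–B2
Each bag holds 3 vertices, so the decomposition has width 2, which upper-bounds the treewidth. On the other hand G contains the 3-clique {0, 1, 2}. A clique must lie in a single bag of any decomposition, so no decomposition can have width below 2. Hence tw(G) = 2 exactly.

2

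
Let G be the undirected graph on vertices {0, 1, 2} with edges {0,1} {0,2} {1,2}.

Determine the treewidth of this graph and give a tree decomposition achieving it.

A single bag containing all 3 vertices is trivially a valid decomposition of width 2. On the other hand G contains the 3-clique {0, 1, 2}. A clique must lie in a single bag of any decomposition, so no decomposition can have width below 2. Combining the bounds, tw(G) = 2.

Treewidth 2.
One optimal decomposition is:
Bags: B1 = {0, 1, 2}
Tree: (single bag)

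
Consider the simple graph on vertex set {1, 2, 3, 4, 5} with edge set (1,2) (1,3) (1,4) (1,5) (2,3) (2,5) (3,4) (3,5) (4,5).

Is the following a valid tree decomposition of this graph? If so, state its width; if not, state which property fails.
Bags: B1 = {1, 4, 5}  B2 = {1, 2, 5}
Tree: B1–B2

A tree decomposition must satisfy three properties: every vertex lies in some bag; for every edge, both endpoints lie together in some bag; and for every vertex, the bags containing it form a connected subtree. Here vertex 3 appears in no bag, so the decomposition is invalid.

No — vertex 3 appears in no bag.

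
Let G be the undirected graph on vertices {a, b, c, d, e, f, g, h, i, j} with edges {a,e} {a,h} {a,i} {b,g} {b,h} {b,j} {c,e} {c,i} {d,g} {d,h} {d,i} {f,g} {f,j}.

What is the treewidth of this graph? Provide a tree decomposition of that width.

Treewidth 2.
Bags: B1 = {a, c, e}  B2 = {a, c, i}  B3 = {a, h, i}  B4 = {d, h, i}  B5 = {b, d, h}  B6 = {b, d, g}  B7 = {b, g, j}  B8 = {f, g, j}
Tree: B1–B2, B2–B3, B3–B4, B4–B5, B5–B6, B6–B7, B7–B8

Each bag holds 3 vertices, so the decomposition has width 2, which upper-bounds the treewidth. The edges e–c–i–a–e form a cycle, so G is not a tree and its treewidth is at least 2. Combining the bounds, tw(G) = 2.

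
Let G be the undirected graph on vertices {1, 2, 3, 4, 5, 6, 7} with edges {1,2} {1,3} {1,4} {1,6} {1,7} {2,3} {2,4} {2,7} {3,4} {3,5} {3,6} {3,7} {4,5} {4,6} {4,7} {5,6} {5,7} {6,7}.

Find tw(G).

A width-4 tree decomposition is:
Bags: B1 = {1, 3, 4, 6, 7}  B2 = {3, 4, 5, 6, 7}  B3 = {1, 2, 3, 4, 7}
Tree: B1–B2, B1–B3
Each bag holds 5 vertices, so the decomposition has width 4, which upper-bounds the treewidth. On the other hand G contains the 5-clique {1, 2, 3, 4, 7}. A clique must lie in a single bag of any decomposition, so no decomposition can have width below 4. Hence tw(G) = 4 exactly.

4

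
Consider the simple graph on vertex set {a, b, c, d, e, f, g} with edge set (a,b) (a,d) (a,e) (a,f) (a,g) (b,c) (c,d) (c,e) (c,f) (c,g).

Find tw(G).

A width-2 tree decomposition is:
Bags: B1 = {a, c, e}  B2 = {a, c, g}  B3 = {a, c, d}  B4 = {a, b, c}  B5 = {a, c, f}
Tree: B1–B2, B2–B3, B3–B4, B4–B5
The largest bag has 3 vertices, giving width 2; this decomposition certifies tw(G) ≤ 2. Since c–e–a–g–c is a cycle in G, G is not acyclic. Forests are exactly the graphs of treewidth ≤ 1, so tw(G) ≥ 2. Hence tw(G) = 2 exactly.

2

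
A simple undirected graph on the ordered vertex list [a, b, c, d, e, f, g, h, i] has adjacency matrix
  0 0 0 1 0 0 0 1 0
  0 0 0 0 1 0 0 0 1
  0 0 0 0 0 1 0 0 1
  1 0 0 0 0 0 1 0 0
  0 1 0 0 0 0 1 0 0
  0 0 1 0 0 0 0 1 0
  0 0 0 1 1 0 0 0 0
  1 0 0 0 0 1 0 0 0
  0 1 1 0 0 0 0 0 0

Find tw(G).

2

A width-2 tree decomposition is:
Bags: B1 = {a, f, h}  B2 = {a, c, f}  B3 = {a, c, i}  B4 = {a, b, i}  B5 = {a, b, e}  B6 = {a, e, g}  B7 = {a, d, g}
Tree: B1–B2, B2–B3, B3–B4, B4–B5, B5–B6, B6–B7
The largest bag has 3 vertices, giving width 2; this decomposition certifies tw(G) ≤ 2. Since a–h–f–c–i–b–e–g–d–a is a cycle in G, G is not acyclic. Forests are exactly the graphs of treewidth ≤ 1, so tw(G) ≥ 2. Hence tw(G) = 2 exactly.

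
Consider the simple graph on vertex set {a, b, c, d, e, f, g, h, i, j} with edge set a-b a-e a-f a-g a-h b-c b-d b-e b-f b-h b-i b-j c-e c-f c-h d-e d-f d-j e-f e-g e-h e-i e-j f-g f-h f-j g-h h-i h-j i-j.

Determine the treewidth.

4

A width-4 tree decomposition is:
Bags: B1 = {b, c, e, f, h}  B2 = {b, e, f, h, j}  B3 = {b, d, e, f, j}  B4 = {b, e, h, i, j}  B5 = {a, b, e, f, h}  B6 = {a, e, f, g, h}
Tree: B1–B2, B2–B3, B2–B4, B1–B5, B5–B6
Every bag has size at most 5, so the width is 5 − 1 = 4 and tw(G) ≤ 4. For the lower bound, the 5 vertices {b, d, e, f, j} are pairwise adjacent, and any tree decomposition puts a clique entirely inside one bag — forcing width ≥ 4. Combining the bounds, tw(G) = 4.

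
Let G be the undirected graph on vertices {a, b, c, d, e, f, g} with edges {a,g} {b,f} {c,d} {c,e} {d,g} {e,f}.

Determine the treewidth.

1

A width-1 tree decomposition is:
Bags: B1 = {b, f}  B2 = {e, f}  B3 = {c, e}  B4 = {c, d}  B5 = {d, g}  B6 = {a, g}
Tree: B1–B2, B2–B3, B3–B4, B4–B5, B5–B6
Each bag holds 2 vertices, so the decomposition has width 1, which upper-bounds the treewidth. Since G has at least one edge (e.g. b–f), it is not an edgeless graph, so tw(G) ≥ 1. The upper and lower bounds meet at 1, so that is the treewidth.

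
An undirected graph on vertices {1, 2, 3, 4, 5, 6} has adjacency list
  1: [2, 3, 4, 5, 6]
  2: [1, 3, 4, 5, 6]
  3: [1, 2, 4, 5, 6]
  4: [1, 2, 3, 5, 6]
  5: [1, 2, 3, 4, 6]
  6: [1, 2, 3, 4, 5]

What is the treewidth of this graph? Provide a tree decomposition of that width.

With just one bag of size 6, the width is 6 − 1 = 5, so tw(G) ≤ 5. For the lower bound, the 6 vertices {1, 2, 3, 4, 5, 6} are pairwise adjacent, and any tree decomposition puts a clique entirely inside one bag — forcing width ≥ 5. Therefore the treewidth is 5.

Treewidth 5.
Bags: B1 = {1, 2, 3, 4, 5, 6}
Tree: (single bag)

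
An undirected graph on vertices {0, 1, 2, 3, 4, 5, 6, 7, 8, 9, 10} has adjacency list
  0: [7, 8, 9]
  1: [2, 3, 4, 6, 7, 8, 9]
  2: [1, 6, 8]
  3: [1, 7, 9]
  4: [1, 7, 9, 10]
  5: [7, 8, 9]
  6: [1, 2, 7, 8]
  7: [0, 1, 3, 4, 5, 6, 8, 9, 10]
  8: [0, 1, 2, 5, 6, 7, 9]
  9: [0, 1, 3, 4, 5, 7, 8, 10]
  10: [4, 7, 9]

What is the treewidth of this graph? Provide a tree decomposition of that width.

Treewidth 3.
One such decomposition:
Bags: B1 = {1, 4, 7, 9}  B2 = {1, 7, 8, 9}  B3 = {1, 6, 7, 8}  B4 = {1, 2, 6, 8}  B5 = {4, 7, 9, 10}  B6 = {0, 7, 8, 9}  B7 = {1, 3, 7, 9}  B8 = {5, 7, 8, 9}
Tree: B1–B2, B2–B3, B3–B4, B1–B5, B2–B6, B2–B7, B2–B8

The largest bag has 4 vertices, giving width 3; this decomposition certifies tw(G) ≤ 3. For the lower bound, the 4 vertices {1, 2, 6, 8} are pairwise adjacent, and any tree decomposition puts a clique entirely inside one bag — forcing width ≥ 3. Therefore the treewidth is 3.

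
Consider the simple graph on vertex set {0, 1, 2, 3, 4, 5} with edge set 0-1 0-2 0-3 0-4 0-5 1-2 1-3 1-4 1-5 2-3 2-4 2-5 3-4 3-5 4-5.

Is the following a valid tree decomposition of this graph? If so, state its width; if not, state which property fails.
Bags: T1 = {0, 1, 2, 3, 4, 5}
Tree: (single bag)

Checking the three conditions: (i) the bags cover all of {0, 1, 2, 3, 4, 5}; (ii) for each edge, some bag contains both endpoints; (iii) the bags containing any fixed vertex form a subtree. All hold, so the decomposition is valid with width 6 − 1 = 5.

Yes; width 5.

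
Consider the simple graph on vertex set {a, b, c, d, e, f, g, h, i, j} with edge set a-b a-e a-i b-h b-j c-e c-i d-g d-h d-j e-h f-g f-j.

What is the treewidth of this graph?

A width-2 tree decomposition is:
Bags: B1 = {f, g, j}  B2 = {d, g, j}  B3 = {b, d, j}  B4 = {b, d, h}  B5 = {a, b, h}  B6 = {a, e, h}  B7 = {a, e, i}  B8 = {c, e, i}
Tree: B1–B2, B2–B3, B3–B4, B4–B5, B5–B6, B6–B7, B7–B8
The largest bag has 3 vertices, giving width 2; this decomposition certifies tw(G) ≤ 2. For the lower bound, G contains the cycle f–g–d–j–f, so G is not a forest; only forests have treewidth ≤ 1, hence tw(G) ≥ 2. Therefore the treewidth is 2.

2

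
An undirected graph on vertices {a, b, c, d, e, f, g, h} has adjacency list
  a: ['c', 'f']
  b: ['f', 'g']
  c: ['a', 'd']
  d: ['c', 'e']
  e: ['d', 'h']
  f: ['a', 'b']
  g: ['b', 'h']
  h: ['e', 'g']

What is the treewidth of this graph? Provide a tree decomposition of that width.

Each bag holds 3 vertices, so the decomposition has width 2, which upper-bounds the treewidth. Since b–g–h–e–d–c–a–f–b is a cycle in G, G is not acyclic. Forests are exactly the graphs of treewidth ≤ 1, so tw(G) ≥ 2. Combining the bounds, tw(G) = 2.

Treewidth 2.
Bags: B1 = {b, g, h}  B2 = {b, e, h}  B3 = {b, d, e}  B4 = {b, c, d}  B5 = {a, b, c}  B6 = {a, b, f}
Tree: B1–B2, B2–B3, B3–B4, B4–B5, B5–B6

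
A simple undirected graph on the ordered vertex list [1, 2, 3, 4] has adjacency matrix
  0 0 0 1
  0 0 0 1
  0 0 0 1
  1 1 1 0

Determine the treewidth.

1

A width-1 tree decomposition is:
Bags: B1 = {3, 4}  B2 = {1, 4}  B3 = {2, 4}
Tree: B1–B2, B1–B3
Each bag holds 2 vertices, so the decomposition has width 1, which upper-bounds the treewidth. G has an edge, so its treewidth is at least 1. Therefore the treewidth is 1.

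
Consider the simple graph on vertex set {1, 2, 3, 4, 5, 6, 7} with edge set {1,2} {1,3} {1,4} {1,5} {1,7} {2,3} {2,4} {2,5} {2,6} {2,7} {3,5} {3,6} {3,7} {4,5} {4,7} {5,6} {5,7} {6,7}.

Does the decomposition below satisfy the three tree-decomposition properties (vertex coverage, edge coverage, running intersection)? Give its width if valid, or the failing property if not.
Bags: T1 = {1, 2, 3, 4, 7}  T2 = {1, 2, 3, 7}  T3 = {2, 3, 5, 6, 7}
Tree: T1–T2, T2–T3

A tree decomposition must satisfy three properties: every vertex lies in some bag; for every edge, both endpoints lie together in some bag; and for every vertex, the bags containing it form a connected subtree. Here edge (5,1) lies in no bag, so the decomposition is invalid.

No — edge (5,1) lies in no bag.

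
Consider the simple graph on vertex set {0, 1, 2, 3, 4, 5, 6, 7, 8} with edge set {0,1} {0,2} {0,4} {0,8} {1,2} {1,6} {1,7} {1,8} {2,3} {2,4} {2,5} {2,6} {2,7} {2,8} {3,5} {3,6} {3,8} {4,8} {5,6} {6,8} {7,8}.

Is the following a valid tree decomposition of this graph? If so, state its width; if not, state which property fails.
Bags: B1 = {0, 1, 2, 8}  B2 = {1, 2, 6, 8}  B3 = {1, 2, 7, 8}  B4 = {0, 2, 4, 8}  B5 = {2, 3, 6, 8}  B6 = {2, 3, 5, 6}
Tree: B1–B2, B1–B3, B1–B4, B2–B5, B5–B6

Vertex coverage: the bags together contain {0, 1, 2, 3, 4, 5, 6, 7, 8}, the full vertex set. Edge coverage: each edge of G has both endpoints in at least one bag. Running intersection: for every vertex, the bags containing it form a connected subtree. All three properties hold, so this is a valid tree decomposition of width max|bag| − 1 = 3, and hence tw(G) ≤ 3.

Yes; width 3.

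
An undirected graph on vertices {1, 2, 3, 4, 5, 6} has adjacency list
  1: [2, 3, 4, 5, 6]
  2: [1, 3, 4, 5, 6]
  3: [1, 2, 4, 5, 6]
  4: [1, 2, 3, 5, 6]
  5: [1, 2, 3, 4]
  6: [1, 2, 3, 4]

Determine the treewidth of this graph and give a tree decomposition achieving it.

Treewidth 4.
One such decomposition:
Bags: B1 = {1, 2, 3, 4, 6}  B2 = {1, 2, 3, 4, 5}
Tree: B1–B2

The largest bag has 5 vertices, giving width 4; this decomposition certifies tw(G) ≤ 4. For the lower bound, the 5 vertices {1, 2, 3, 4, 5} are pairwise adjacent, and any tree decomposition puts a clique entirely inside one bag — forcing width ≥ 4. Therefore the treewidth is 4.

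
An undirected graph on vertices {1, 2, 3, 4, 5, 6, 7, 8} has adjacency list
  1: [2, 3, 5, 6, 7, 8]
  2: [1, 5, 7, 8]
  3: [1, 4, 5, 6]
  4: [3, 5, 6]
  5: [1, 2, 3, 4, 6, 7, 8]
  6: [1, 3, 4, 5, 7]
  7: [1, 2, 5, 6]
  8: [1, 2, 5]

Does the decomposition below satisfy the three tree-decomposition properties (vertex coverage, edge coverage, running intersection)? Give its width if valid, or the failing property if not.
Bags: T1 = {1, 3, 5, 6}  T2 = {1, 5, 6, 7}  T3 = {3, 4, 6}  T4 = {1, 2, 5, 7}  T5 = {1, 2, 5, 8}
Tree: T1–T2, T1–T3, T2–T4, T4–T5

A tree decomposition must satisfy three properties: every vertex lies in some bag; for every edge, both endpoints lie together in some bag; and for every vertex, the bags containing it form a connected subtree. Here edge (5,4) lies in no bag, so the decomposition is invalid.

No — edge (5,4) lies in no bag.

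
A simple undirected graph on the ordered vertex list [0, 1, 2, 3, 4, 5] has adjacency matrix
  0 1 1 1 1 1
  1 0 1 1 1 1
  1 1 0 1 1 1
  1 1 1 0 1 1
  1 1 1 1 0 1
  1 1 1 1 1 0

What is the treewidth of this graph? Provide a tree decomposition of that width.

With just one bag of size 6, the width is 6 − 1 = 5, so tw(G) ≤ 5. Conversely, {0, 1, 2, 3, 4, 5} is a clique of size 6, and the vertices of any clique must share a bag in every tree decomposition; so some bag has ≥ 6 vertices and tw(G) ≥ 5. Therefore the treewidth is 5.

Treewidth 5.
One such decomposition:
Bags: B1 = {0, 1, 2, 3, 4, 5}
Tree: (single bag)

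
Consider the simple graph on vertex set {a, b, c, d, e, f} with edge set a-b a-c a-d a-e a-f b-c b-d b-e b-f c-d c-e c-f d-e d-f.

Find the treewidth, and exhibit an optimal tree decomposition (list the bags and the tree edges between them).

Every bag has size at most 5, so the width is 5 − 1 = 4 and tw(G) ≤ 4. On the other hand G contains the 5-clique {a, b, c, d, e}. A clique must lie in a single bag of any decomposition, so no decomposition can have width below 4. The upper and lower bounds meet at 4, so that is the treewidth.

Treewidth 4.
Bags: B1 = {a, b, c, d, e}  B2 = {a, b, c, d, f}
Tree: B1–B2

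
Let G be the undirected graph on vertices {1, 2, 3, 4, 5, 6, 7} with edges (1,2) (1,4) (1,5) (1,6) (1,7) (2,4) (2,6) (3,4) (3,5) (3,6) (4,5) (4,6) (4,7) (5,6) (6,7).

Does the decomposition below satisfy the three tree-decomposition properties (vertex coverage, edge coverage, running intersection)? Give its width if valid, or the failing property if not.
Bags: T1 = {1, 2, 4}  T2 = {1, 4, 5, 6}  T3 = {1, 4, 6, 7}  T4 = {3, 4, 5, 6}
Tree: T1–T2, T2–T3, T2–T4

A tree decomposition must satisfy three properties: every vertex lies in some bag; for every edge, both endpoints lie together in some bag; and for every vertex, the bags containing it form a connected subtree. Here edge (6,2) lies in no bag, so the decomposition is invalid.

No — edge (6,2) lies in no bag.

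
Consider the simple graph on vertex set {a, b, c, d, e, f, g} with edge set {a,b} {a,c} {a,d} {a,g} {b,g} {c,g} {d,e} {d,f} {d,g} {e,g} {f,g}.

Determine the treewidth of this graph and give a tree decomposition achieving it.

The largest bag has 3 vertices, giving width 2; this decomposition certifies tw(G) ≤ 2. On the other hand G contains the 3-clique {d, e, g}. A clique must lie in a single bag of any decomposition, so no decomposition can have width below 2. Therefore the treewidth is 2.

Treewidth 2.
Bags: B1 = {a, d, g}  B2 = {d, e, g}  B3 = {a, c, g}  B4 = {a, b, g}  B5 = {d, f, g}
Tree: B1–B2, B1–B3, B3–B4, B1–B5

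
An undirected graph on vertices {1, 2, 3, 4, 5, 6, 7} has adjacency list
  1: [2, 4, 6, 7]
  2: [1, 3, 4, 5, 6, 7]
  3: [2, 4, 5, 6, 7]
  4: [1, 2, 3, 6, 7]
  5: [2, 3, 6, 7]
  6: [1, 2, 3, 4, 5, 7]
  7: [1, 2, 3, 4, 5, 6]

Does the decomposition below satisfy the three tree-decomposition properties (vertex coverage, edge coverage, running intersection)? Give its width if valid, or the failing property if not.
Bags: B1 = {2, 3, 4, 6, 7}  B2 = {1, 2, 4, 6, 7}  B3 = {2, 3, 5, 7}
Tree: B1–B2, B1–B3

No — edge (6,5) lies in no bag.

A tree decomposition must satisfy three properties: every vertex lies in some bag; for every edge, both endpoints lie together in some bag; and for every vertex, the bags containing it form a connected subtree. Here edge (6,5) lies in no bag, so the decomposition is invalid.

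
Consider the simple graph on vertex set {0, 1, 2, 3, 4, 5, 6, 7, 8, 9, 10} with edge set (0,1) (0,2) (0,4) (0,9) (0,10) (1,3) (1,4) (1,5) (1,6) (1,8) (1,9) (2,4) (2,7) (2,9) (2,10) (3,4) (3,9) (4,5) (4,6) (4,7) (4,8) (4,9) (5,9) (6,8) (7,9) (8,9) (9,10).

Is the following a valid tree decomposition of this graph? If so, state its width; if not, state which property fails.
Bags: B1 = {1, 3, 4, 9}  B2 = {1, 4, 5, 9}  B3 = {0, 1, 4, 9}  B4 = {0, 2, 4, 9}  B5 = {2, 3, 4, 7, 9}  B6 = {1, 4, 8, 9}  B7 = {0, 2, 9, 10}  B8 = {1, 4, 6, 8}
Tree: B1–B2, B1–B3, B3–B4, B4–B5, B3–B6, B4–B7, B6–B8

No — bags containing vertex 3 are not connected in the tree.

A tree decomposition must satisfy three properties: every vertex lies in some bag; for every edge, both endpoints lie together in some bag; and for every vertex, the bags containing it form a connected subtree. Here bags containing vertex 3 are not connected in the tree, so the decomposition is invalid.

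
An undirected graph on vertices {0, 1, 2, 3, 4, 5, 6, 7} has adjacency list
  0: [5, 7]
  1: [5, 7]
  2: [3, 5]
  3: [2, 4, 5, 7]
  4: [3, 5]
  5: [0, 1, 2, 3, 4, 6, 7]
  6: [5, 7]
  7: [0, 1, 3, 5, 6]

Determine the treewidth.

A width-2 tree decomposition is:
Bags: B1 = {5, 6, 7}  B2 = {3, 5, 7}  B3 = {1, 5, 7}  B4 = {2, 3, 5}  B5 = {3, 4, 5}  B6 = {0, 5, 7}
Tree: B1–B2, B2–B3, B2–B4, B4–B5, B1–B6
Each bag holds 3 vertices, so the decomposition has width 2, which upper-bounds the treewidth. For the lower bound, the 3 vertices {2, 3, 5} are pairwise adjacent, and any tree decomposition puts a clique entirely inside one bag — forcing width ≥ 2. Therefore the treewidth is 2.

2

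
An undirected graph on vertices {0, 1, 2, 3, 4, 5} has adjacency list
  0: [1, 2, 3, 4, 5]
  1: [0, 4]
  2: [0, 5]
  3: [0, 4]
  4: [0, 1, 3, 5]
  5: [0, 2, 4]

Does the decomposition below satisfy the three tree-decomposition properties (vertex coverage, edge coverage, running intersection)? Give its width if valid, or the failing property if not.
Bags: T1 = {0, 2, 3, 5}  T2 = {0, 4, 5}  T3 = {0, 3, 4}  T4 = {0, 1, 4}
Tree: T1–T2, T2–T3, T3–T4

No — bags containing vertex 3 are not connected in the tree.

A tree decomposition must satisfy three properties: every vertex lies in some bag; for every edge, both endpoints lie together in some bag; and for every vertex, the bags containing it form a connected subtree. Here bags containing vertex 3 are not connected in the tree, so the decomposition is invalid.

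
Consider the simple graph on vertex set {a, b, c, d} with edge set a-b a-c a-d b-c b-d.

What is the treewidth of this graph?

A width-2 tree decomposition is:
Bags: B1 = {a, b, d}  B2 = {a, b, c}
Tree: B1–B2
Every bag has size at most 3, so the width is 3 − 1 = 2 and tw(G) ≤ 2. On the other hand G contains the 3-clique {a, b, d}. A clique must lie in a single bag of any decomposition, so no decomposition can have width below 2. The upper and lower bounds meet at 2, so that is the treewidth.

2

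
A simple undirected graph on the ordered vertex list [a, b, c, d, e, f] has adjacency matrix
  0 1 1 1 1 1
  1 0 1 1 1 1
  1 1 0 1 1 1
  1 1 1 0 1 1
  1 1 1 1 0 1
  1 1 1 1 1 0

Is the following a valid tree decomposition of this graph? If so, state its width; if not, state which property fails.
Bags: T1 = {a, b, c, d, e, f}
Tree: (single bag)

Every vertex of G appears in some bag (union = {a, b, c, d, e, f}); every edge is covered by a bag; and for each vertex v the set of bags containing v is connected in the bag tree. The decomposition is therefore valid. The largest bag has 6 vertices, so the width is 5.

Yes; width 5.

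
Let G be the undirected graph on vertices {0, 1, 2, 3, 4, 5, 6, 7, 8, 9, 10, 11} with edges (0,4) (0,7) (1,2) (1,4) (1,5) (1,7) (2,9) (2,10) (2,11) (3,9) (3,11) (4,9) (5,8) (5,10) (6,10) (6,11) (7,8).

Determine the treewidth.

3

A width-3 tree decomposition is:
Bags: B1 = {0, 5, 7, 8}  B2 = {0, 1, 5, 7}  B3 = {0, 1, 4, 5}  B4 = {1, 4, 5, 10}  B5 = {1, 2, 4, 10}  B6 = {2, 4, 9, 10}  B7 = {2, 6, 9, 10}  B8 = {2, 6, 9, 11}  B9 = {3, 6, 9, 11}
Tree: B1–B2, B2–B3, B3–B4, B4–B5, B5–B6, B6–B7, B7–B8, B8–B9
Each bag holds 4 vertices, so the decomposition has width 3, which upper-bounds the treewidth. For the lower bound: the 4 vertex sets {0,7,8}, {5}, {1}, {2,4,9,10} are disjoint, each induces a connected subgraph, and every pair is joined by at least one edge of G. Contracting each set to a single vertex therefore yields K_{4} as a minor, and since treewidth is minor-monotone, tw(G) ≥ tw(K_{4}) = 3. The upper and lower bounds meet at 3, so that is the treewidth.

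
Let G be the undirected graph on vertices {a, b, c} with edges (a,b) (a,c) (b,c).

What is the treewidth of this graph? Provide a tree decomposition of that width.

Treewidth 2.
One optimal decomposition is:
Bags: B1 = {a, b, c}
Tree: (single bag)

With just one bag of size 3, the width is 3 − 1 = 2, so tw(G) ≤ 2. Conversely, {a, b, c} is a clique of size 3, and the vertices of any clique must share a bag in every tree decomposition; so some bag has ≥ 3 vertices and tw(G) ≥ 2. The upper and lower bounds meet at 2, so that is the treewidth.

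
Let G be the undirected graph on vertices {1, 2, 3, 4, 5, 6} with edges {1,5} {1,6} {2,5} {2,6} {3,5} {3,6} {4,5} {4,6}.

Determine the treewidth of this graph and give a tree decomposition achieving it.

Treewidth 2.
Bags: B1 = {4, 5, 6}  B2 = {3, 5, 6}  B3 = {2, 5, 6}  B4 = {1, 5, 6}
Tree: B1–B2, B2–B3, B3–B4

Each bag holds 3 vertices, so the decomposition has width 2, which upper-bounds the treewidth. For the lower bound, G contains the cycle 4–6–3–5–4, so G is not a forest; only forests have treewidth ≤ 1, hence tw(G) ≥ 2. Hence tw(G) = 2 exactly.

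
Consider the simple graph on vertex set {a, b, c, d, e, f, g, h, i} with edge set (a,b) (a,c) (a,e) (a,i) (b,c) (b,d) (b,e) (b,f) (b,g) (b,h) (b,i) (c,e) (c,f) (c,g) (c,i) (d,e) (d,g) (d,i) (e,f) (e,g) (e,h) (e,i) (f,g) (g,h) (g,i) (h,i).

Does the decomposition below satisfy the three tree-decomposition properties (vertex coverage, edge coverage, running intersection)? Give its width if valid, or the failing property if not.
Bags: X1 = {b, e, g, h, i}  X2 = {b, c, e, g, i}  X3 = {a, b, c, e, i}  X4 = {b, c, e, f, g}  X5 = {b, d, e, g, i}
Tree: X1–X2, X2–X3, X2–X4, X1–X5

Checking the three conditions: (i) the bags cover all of {a, b, c, d, e, f, g, h, i}; (ii) for each edge, some bag contains both endpoints; (iii) the bags containing any fixed vertex form a subtree. All hold, so the decomposition is valid with width 5 − 1 = 4.

Yes; width 4.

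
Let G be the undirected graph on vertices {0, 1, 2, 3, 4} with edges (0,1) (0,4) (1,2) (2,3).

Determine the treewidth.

1

A width-1 tree decomposition is:
Bags: B1 = {2, 3}  B2 = {1, 2}  B3 = {0, 1}  B4 = {0, 4}
Tree: B1–B2, B2–B3, B3–B4
The largest bag has 2 vertices, giving width 1; this decomposition certifies tw(G) ≤ 1. Any graph with an edge has treewidth ≥ 1, and G has the edge 3–2. Hence tw(G) = 1 exactly.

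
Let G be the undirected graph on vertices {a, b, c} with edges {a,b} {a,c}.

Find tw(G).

1

A width-1 tree decomposition is:
Bags: B1 = {a, c}  B2 = {a, b}
Tree: B1–B2
Every bag has size at most 2, so the width is 2 − 1 = 1 and tw(G) ≤ 1. Any graph with an edge has treewidth ≥ 1, and G has the edge a–c. Combining the bounds, tw(G) = 1.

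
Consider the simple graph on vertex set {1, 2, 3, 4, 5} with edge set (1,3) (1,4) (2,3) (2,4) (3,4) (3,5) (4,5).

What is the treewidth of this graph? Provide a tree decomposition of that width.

Treewidth 2.
Bags: B1 = {3, 4, 5}  B2 = {2, 3, 4}  B3 = {1, 3, 4}
Tree: B1–B2, B1–B3

Each bag holds 3 vertices, so the decomposition has width 2, which upper-bounds the treewidth. For the lower bound, the 3 vertices {1, 3, 4} are pairwise adjacent, and any tree decomposition puts a clique entirely inside one bag — forcing width ≥ 2. The upper and lower bounds meet at 2, so that is the treewidth.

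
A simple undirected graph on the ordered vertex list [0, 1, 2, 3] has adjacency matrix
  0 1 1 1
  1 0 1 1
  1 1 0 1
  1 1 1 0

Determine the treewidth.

A width-3 tree decomposition is:
Bags: B1 = {0, 1, 2, 3}
Tree: (single bag)
A single bag containing all 4 vertices is trivially a valid decomposition of width 3. Conversely, {0, 1, 2, 3} is a clique of size 4, and the vertices of any clique must share a bag in every tree decomposition; so some bag has ≥ 4 vertices and tw(G) ≥ 3. Combining the bounds, tw(G) = 3.

3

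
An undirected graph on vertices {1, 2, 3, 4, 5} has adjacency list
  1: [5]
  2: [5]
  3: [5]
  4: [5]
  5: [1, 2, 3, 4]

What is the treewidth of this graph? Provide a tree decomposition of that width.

Every bag has size at most 2, so the width is 2 − 1 = 1 and tw(G) ≤ 1. Any graph with an edge has treewidth ≥ 1, and G has the edge 5–3. The upper and lower bounds meet at 1, so that is the treewidth.

Treewidth 1.
Bags: B1 = {3, 5}  B2 = {1, 5}  B3 = {4, 5}  B4 = {2, 5}
Tree: B1–B2, B1–B3, B1–B4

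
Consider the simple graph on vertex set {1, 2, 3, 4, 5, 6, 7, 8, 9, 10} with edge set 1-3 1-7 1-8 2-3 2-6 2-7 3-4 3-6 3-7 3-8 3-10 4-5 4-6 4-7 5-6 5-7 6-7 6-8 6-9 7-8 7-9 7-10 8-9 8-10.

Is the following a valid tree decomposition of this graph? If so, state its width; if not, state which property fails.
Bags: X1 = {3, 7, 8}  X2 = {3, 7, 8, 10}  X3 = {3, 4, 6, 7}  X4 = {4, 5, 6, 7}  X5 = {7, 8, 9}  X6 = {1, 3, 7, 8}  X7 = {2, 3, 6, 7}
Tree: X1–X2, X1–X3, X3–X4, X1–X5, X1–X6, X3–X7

No — edge (6,8) lies in no bag.

A tree decomposition must satisfy three properties: every vertex lies in some bag; for every edge, both endpoints lie together in some bag; and for every vertex, the bags containing it form a connected subtree. Here edge (6,8) lies in no bag, so the decomposition is invalid.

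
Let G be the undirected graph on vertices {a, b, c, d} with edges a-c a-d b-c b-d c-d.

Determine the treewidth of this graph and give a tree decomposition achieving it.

The largest bag has 3 vertices, giving width 2; this decomposition certifies tw(G) ≤ 2. On the other hand G contains the 3-clique {a, c, d}. A clique must lie in a single bag of any decomposition, so no decomposition can have width below 2. Hence tw(G) = 2 exactly.

Treewidth 2.
One such decomposition:
Bags: B1 = {a, c, d}  B2 = {b, c, d}
Tree: B1–B2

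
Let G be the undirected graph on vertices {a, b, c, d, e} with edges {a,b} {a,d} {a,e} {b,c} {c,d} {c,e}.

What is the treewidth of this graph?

A width-2 tree decomposition is:
Bags: B1 = {a, c, d}  B2 = {a, b, c}  B3 = {a, c, e}
Tree: B1–B2, B2–B3
Each bag holds 3 vertices, so the decomposition has width 2, which upper-bounds the treewidth. Since c–d–a–b–c is a cycle in G, G is not acyclic. Forests are exactly the graphs of treewidth ≤ 1, so tw(G) ≥ 2. Hence tw(G) = 2 exactly.

2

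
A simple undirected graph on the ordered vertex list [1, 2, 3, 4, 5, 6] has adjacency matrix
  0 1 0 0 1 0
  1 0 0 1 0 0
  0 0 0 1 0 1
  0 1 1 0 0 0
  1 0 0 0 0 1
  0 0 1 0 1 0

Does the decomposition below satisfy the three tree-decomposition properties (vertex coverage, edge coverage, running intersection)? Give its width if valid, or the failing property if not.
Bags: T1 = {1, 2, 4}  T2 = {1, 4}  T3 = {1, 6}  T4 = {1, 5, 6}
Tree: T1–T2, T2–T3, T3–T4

No — vertex 3 appears in no bag.

A tree decomposition must satisfy three properties: every vertex lies in some bag; for every edge, both endpoints lie together in some bag; and for every vertex, the bags containing it form a connected subtree. Here vertex 3 appears in no bag, so the decomposition is invalid.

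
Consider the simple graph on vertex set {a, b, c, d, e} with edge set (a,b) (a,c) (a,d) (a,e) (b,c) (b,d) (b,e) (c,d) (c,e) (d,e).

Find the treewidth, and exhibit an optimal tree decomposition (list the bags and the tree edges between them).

Treewidth 4.
One optimal decomposition is:
Bags: B1 = {a, b, c, d, e}
Tree: (single bag)

With just one bag of size 5, the width is 5 − 1 = 4, so tw(G) ≤ 4. For the lower bound, the 5 vertices {a, b, c, d, e} are pairwise adjacent, and any tree decomposition puts a clique entirely inside one bag — forcing width ≥ 4. Therefore the treewidth is 4.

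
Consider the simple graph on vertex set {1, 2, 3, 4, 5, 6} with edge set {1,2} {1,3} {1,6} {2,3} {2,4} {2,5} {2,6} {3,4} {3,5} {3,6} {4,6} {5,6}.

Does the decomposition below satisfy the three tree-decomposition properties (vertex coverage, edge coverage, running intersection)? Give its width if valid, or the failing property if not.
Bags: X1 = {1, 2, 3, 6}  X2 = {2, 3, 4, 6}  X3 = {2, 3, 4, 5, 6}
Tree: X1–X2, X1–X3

No — bags containing vertex 4 are not connected in the tree.

A tree decomposition must satisfy three properties: every vertex lies in some bag; for every edge, both endpoints lie together in some bag; and for every vertex, the bags containing it form a connected subtree. Here bags containing vertex 4 are not connected in the tree, so the decomposition is invalid.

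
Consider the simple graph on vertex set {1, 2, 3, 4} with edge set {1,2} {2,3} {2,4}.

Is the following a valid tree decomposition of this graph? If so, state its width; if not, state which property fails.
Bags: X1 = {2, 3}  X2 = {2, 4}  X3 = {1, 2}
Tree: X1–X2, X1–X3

Vertex coverage: the bags together contain {1, 2, 3, 4}, the full vertex set. Edge coverage: each edge of G has both endpoints in at least one bag. Running intersection: for every vertex, the bags containing it form a connected subtree. All three properties hold, so this is a valid tree decomposition of width max|bag| − 1 = 1, and hence tw(G) ≤ 1.

Yes; width 1.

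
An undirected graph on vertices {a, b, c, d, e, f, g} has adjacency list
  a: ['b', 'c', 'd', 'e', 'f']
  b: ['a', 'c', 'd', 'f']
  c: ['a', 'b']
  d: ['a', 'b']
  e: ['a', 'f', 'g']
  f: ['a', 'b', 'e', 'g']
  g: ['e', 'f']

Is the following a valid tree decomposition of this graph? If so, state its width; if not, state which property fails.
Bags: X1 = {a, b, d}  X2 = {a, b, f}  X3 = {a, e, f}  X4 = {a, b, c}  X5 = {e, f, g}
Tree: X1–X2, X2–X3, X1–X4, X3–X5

Yes; width 2.

Checking the three conditions: (i) the bags cover all of {a, b, c, d, e, f, g}; (ii) for each edge, some bag contains both endpoints; (iii) the bags containing any fixed vertex form a subtree. All hold, so the decomposition is valid with width 3 − 1 = 2.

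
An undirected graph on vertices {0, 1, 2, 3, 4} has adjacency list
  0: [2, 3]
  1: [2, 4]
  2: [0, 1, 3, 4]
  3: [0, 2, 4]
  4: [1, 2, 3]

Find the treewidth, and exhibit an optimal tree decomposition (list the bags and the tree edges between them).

Treewidth 2.
One such decomposition:
Bags: B1 = {1, 2, 4}  B2 = {2, 3, 4}  B3 = {0, 2, 3}
Tree: B1–B2, B2–B3

Every bag has size at most 3, so the width is 3 − 1 = 2 and tw(G) ≤ 2. Conversely, {1, 2, 4} is a clique of size 3, and the vertices of any clique must share a bag in every tree decomposition; so some bag has ≥ 3 vertices and tw(G) ≥ 2. Combining the bounds, tw(G) = 2.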